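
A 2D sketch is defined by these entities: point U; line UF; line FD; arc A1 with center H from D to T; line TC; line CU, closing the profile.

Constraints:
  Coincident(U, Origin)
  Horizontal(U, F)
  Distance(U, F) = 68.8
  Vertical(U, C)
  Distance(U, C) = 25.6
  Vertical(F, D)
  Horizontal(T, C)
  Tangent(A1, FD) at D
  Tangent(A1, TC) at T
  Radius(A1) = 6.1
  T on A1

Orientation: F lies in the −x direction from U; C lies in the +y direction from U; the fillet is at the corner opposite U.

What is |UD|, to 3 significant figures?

71.5

The virtual corner opposite U is at (-68.8, 25.6). A1 meets FD tangentially, so HD is at right angles to FD and A1 meets TC tangentially, so HT is at right angles to TC, with radius 6.1, so the center H sits 6.1 in from both sides at H = (-62.7, 19.5). That places the tangent points at D = (-68.8, 19.5) on FD and T = (-62.7, 25.6) on TC. Then |UD| = |D − U| = 71.5.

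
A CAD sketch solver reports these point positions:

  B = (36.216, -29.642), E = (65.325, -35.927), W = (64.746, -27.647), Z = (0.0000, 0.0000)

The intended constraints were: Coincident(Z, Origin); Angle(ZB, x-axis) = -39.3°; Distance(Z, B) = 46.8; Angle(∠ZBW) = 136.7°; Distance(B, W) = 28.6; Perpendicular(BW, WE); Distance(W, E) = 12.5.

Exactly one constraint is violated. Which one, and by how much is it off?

Distance(W, E) = 12.5 — off by 4.20.

Z = (0.00, 0.00) ✓; ZB at -39.30° ✓; |ZB| = 46.80 ✓; ∠ZBW = 136.7° ✓; |BW| = 28.60 ✓; ∠(BW, WE) = 90.00° ✓; |WE| = 8.300 ✗.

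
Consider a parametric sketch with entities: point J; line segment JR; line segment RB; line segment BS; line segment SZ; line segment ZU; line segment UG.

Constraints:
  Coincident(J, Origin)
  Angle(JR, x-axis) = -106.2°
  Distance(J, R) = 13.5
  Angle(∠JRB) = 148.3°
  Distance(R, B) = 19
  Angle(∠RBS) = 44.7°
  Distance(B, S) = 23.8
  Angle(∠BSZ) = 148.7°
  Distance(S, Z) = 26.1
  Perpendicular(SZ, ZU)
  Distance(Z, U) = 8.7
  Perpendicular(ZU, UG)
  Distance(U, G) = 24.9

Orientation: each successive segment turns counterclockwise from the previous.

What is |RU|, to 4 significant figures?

29.09

J is at the origin; JR runs at -106.2° with length 13.5, so R = (-3.766, -12.96). ∠JRB = 148.3° gives RB at -74.50° from the x-axis; with |RB| = 19.0, B = (1.311, -31.27). ∠RBS = 44.7° gives BS at 60.80° from the x-axis; with |BS| = 23.8, S = (12.92, -10.50). ∠BSZ = 148.7° gives SZ at 92.10° from the x-axis; with |SZ| = 26.1, Z = (11.97, 15.59). The perpendicularity gives ZU at right angles to SZ, so ZU runs at -177.9°; with |ZU| = 8.7, U = (3.272, 15.27). Then |RU| = |U − R| = 29.09.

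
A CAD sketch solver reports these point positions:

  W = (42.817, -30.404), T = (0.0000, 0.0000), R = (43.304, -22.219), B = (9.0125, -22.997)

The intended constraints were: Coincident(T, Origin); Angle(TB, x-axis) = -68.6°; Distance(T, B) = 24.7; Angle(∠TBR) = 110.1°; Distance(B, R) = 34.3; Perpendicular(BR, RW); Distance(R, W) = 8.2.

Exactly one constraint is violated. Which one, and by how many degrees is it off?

Perpendicular(BR, RW) — off by 4.70°.

T = (0.00, 0.00) ✓; TB at -68.60° ✓; |TB| = 24.70 ✓; ∠TBR = 110.1° ✓; |BR| = 34.30 ✓; ∠(BR, RW) = 94.70° ✗; |RW| = 8.199 ✓.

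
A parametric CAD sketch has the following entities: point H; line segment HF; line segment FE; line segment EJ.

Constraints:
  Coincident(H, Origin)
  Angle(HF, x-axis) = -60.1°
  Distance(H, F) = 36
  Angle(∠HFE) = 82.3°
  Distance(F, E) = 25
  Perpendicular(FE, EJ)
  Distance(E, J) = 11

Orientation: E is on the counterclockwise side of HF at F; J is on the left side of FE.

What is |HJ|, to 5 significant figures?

31.874

H is at the origin; HF runs at -60.1° with length 36.0, so F = 36.0·(cos -60.1°, sin -60.1°) = (17.946, -31.208). ∠HFE = 82.3°, so FE runs at -60.1° + (180° − 82.3°) = 37.600° from the x-axis; with |FE| = 25.0, E = F + 25.0·(cos 37.600°, sin 37.600°) = (37.753, -15.955). FE is perpendicular to EJ; with |EJ| = 11.0 on the left of FE, J = E + 11.0·(-0.61015, 0.79229) = (31.041, -7.2395). Then |HJ| = |J − H| = 31.874.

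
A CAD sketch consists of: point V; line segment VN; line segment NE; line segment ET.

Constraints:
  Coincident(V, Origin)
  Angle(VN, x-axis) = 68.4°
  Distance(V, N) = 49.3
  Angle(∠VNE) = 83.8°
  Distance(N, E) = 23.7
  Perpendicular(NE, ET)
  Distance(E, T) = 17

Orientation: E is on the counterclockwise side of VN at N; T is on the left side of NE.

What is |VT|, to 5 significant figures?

36.911

V is at the origin; VN runs at 68.4° with length 49.3, so N = 49.3·(cos 68.4°, sin 68.4°) = (18.149, 45.838). ∠VNE = 83.8°, so NE runs at 68.4° + (180° − 83.8°) = 164.60° from the x-axis; with |NE| = 23.7, E = N + 23.7·(cos 164.60°, sin 164.60°) = (-4.7005, 52.132). NE is perpendicular to ET; with |ET| = 17.0 on the left of NE, T = E + 17.0·(-0.26556, -0.96410) = (-9.2150, 35.742). Then |VT| = |T − V| = 36.911.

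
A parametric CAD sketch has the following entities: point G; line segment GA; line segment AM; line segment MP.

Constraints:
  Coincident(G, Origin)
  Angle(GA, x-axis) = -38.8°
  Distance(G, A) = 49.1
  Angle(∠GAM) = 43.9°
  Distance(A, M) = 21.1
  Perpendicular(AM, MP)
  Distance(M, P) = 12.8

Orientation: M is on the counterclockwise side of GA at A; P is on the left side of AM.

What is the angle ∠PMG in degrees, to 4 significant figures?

22.75°

∠GAM = 43.9°, so AM runs at -38.8° + (180° − 43.9°) = 97.30° from the x-axis; with |AM| = 21.1, M = A + 21.1·(cos 97.30°, sin 97.30°) = (35.58, -9.837). AM is perpendicular to MP; with |MP| = 12.8 on the left of AM, P = M + 12.8·(-0.9919, -0.1271) = (22.89, -11.46). Then cos ∠PMG = MP·MG / (|MP||MG|), giving 22.75°.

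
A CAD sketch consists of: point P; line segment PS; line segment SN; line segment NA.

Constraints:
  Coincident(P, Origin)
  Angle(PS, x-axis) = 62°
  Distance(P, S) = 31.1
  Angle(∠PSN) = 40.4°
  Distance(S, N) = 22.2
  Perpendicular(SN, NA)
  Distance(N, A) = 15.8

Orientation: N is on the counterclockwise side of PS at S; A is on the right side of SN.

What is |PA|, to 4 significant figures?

35.99

P is at the origin; PS runs at 62.0° with length 31.1, so S = 31.1·(cos 62.0°, sin 62.0°) = (14.60, 27.46). ∠PSN = 40.4°, so SN runs at 62.0° + (180° − 40.4°) = 201.6° from the x-axis; with |SN| = 22.2, N = S + 22.2·(cos 201.6°, sin 201.6°) = (-6.040, 19.29). SN is perpendicular to NA; with |NA| = 15.8 on the right of SN, A = N + 15.8·(-0.3681, 0.9298) = (-11.86, 33.98). Then |PA| = |A − P| = 35.99.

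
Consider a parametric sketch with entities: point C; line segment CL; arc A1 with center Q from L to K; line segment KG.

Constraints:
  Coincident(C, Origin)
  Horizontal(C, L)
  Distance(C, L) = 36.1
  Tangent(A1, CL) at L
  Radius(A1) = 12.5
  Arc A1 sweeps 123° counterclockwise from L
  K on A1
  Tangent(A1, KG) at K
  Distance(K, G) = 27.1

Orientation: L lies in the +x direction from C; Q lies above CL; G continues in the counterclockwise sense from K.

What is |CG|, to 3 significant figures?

52.7

C is at the origin; C and L share the same y with |CL| = 36.1 and L on the +x side, so L = (36.1, 0.00). The tangent condition forces QL to be normal to CL, so Q = L + (0, 12.5) = (36.1, 12.5). On A1, L sits at bearing -90° from Q; a 123° counterclockwise sweep puts K at bearing 33°, so K = Q + 12.5·(cos 33°, sin 33°) = (46.6, 19.3). The tangent condition forces QK to be normal to KG, so KG runs along (−sin 33°, cos 33°); with |KG| = 27.1, G = (31.8, 42.0). Then |CG| = |G − C| = 52.7.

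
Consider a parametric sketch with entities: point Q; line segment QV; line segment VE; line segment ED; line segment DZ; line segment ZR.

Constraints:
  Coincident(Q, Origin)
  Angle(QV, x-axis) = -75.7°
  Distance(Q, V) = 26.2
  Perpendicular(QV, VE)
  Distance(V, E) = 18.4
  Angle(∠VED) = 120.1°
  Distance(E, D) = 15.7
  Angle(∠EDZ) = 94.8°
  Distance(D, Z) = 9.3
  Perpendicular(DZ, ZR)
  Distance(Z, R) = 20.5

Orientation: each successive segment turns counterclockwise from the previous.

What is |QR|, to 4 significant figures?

25.08

Q is at the origin; QV runs at -75.7° with length 26.2, so V = (6.471, -25.39). QV ⟂ VE, so VE runs at 14.30°; with |VE| = 18.4, E = (24.30, -20.84). ∠VED = 120.1° gives ED at 74.20° from the x-axis; with |ED| = 15.7, D = (28.58, -5.737). ∠EDZ = 94.8° gives DZ at 159.4° from the x-axis; with |DZ| = 9.3, Z = (19.87, -2.464). DZ is perpendicular to ZR, so ZR runs at -110.6°; with |ZR| = 20.5, R = (12.66, -21.65). Then |QR| = |R − Q| = 25.08.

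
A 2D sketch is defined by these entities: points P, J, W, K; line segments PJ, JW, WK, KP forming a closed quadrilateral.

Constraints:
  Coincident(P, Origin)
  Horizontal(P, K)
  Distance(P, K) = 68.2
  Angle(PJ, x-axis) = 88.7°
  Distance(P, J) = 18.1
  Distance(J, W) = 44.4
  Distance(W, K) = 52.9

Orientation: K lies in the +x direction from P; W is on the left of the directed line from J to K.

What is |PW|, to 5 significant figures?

56.804

Checks: |JW| = 44.40 ✓; |WK| = 52.90 ✓.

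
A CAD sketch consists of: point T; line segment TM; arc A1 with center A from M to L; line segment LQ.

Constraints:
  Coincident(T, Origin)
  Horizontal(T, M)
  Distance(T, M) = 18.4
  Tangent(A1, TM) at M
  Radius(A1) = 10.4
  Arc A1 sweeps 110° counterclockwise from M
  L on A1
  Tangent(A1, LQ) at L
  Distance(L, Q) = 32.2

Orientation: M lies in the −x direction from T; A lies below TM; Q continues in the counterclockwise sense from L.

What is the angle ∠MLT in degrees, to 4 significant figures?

28.65°

Since A1 is tangent to TM there, AM ⟂ TM, so A = M + (0, -10.4) = (-18.40, -10.40). On A1, M sits at bearing 90° from A; a 110° counterclockwise sweep puts L at bearing 200°, so L = A + 10.4·(cos 200°, sin 200°) = (-28.17, -13.96). Then cos ∠MLT = LM·LT / (|LM||LT|), giving 28.65°.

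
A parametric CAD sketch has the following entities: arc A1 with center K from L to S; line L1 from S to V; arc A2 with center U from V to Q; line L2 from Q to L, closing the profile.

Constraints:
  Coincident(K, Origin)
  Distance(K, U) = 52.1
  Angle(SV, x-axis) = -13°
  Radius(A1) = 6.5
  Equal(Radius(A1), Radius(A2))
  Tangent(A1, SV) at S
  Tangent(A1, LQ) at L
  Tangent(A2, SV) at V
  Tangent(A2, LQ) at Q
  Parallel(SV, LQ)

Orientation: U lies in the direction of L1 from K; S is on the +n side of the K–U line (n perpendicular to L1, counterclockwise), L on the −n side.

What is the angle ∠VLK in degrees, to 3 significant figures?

76.0°

Tangency of A1 to both parallel lines with radius 6.5 puts S and L at K ± 6.5·n: S = (1.46, 6.33), L = (-1.46, -6.33). Equal radii place V and Q the same way about U: V = U + 6.5·n = (52.2, -5.39), Q = U − 6.5·n = (49.3, -18.1). Then cos ∠VLK = LV·LK / (|LV||LK|), giving 76.0°.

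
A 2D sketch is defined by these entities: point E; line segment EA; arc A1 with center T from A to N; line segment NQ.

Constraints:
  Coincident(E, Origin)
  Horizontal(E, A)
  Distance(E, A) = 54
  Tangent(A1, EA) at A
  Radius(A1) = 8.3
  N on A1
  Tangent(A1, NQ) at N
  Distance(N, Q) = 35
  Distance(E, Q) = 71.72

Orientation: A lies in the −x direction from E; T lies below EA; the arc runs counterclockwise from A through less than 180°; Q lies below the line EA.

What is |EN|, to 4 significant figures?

62.93

Checks: |TN| = 8.300 ✓; ∠(TN, NQ) = 90.00° ✓; |NQ| = 35.00 ✓; |EQ| = 71.72 ✓.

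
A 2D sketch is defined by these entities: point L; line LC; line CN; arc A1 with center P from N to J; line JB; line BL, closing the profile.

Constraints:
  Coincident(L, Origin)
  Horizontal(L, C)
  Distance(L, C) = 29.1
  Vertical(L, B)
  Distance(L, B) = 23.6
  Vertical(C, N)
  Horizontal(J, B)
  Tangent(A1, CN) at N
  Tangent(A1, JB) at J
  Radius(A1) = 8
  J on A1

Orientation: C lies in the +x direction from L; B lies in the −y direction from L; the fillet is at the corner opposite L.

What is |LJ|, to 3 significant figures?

31.7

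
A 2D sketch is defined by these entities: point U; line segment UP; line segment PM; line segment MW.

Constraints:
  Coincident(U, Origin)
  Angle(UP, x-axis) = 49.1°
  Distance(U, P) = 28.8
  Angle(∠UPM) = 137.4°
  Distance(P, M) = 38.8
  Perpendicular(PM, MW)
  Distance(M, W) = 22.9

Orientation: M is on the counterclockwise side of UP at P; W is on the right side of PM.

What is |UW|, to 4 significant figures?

73.47

U is at the origin; UP runs at 49.1° with length 28.8, so P = 28.8·(cos 49.1°, sin 49.1°) = (18.86, 21.77). ∠UPM = 137.4°, so PM runs at 49.1° + (180° − 137.4°) = 91.70° from the x-axis; with |PM| = 38.8, M = P + 38.8·(cos 91.70°, sin 91.70°) = (17.71, 60.55). The perpendicularity gives MW at right angles to PM; with |MW| = 22.9 on the right of PM, W = M + 22.9·(0.9996, 0.02967) = (40.60, 61.23). Then |UW| = |W − U| = 73.47.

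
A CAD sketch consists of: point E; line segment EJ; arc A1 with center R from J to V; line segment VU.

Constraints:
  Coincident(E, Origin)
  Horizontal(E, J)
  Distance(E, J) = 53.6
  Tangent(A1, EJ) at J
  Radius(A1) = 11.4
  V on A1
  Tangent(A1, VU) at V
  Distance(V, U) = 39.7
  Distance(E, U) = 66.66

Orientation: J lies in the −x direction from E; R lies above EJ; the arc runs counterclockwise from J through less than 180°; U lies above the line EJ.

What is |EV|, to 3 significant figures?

43.7

Checks: |RV| = 11.40 ✓; ∠(RV, VU) = 90.00° ✓; |VU| = 39.70 ✓; |EU| = 66.66 ✓.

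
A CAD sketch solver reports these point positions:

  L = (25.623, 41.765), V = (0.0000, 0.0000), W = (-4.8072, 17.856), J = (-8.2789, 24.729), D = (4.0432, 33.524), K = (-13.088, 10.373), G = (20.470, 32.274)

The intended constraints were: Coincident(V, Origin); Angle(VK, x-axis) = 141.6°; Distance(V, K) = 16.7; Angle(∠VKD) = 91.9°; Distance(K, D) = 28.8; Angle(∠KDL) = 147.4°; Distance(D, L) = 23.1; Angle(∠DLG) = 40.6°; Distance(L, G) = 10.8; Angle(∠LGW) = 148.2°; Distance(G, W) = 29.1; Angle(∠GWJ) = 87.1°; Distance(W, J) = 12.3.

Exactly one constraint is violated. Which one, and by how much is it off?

Distance(W, J) = 12.3 — off by 4.60.

V = (0.00, 0.00) ✓; VK at 141.6° ✓; |VK| = 16.70 ✓; ∠VKD = 91.90° ✓; |KD| = 28.80 ✓; ∠KDL = 147.4° ✓; |DL| = 23.10 ✓; ∠DLG = 40.60° ✓; |LG| = 10.80 ✓; ∠LGW = 148.2° ✓; |GW| = 29.10 ✓; ∠GWJ = 87.10° ✓; |WJ| = 7.700 ✗.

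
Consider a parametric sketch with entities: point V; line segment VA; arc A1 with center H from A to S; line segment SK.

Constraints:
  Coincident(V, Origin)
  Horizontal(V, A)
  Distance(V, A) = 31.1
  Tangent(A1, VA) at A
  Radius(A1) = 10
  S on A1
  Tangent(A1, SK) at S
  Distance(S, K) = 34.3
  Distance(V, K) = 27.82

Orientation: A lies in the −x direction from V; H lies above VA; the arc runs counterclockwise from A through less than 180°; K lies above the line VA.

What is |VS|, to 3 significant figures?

24.1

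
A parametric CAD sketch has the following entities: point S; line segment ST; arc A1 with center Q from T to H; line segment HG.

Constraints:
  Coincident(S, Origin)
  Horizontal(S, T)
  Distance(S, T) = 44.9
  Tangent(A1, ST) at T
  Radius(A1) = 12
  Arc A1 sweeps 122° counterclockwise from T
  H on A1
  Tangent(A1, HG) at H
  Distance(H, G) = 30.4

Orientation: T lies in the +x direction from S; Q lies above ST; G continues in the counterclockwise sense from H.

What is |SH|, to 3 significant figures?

58.1

S is at the origin; S and T share the same y with |ST| = 44.9 and T on the +x side, so T = (44.9, 0.00). The tangent condition forces QT to be normal to ST, so Q = T + (0, 12) = (44.9, 12.0). On A1, T sits at bearing -90° from Q; a 122° counterclockwise sweep puts H at bearing 32°, so H = Q + 12.0·(cos 32°, sin 32°) = (55.1, 18.4). Then |SH| = |H − S| = 58.1.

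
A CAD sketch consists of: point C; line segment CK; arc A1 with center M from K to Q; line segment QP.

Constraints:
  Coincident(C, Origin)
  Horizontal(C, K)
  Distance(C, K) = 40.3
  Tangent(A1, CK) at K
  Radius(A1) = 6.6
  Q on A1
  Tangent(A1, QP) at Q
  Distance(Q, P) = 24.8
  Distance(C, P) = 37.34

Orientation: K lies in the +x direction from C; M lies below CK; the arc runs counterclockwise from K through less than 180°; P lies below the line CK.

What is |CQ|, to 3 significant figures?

34.4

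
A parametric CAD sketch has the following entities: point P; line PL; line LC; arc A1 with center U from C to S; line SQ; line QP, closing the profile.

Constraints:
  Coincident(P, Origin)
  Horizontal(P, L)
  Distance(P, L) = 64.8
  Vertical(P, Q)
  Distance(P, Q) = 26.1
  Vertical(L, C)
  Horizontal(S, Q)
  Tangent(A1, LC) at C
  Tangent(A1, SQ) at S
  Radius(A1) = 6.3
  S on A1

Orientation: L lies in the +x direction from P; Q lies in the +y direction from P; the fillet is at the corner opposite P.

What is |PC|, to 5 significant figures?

67.758

The virtual corner opposite P is at (64.800, 26.100). Since A1 is tangent to LC there, UC ⟂ LC and the tangent condition forces US to be normal to SQ, with radius 6.3, so the center U sits 6.3 in from both sides at U = (58.500, 19.800). That places the tangent points at C = (64.800, 19.800) on LC and S = (58.500, 26.100) on SQ. Then |PC| = |C − P| = 67.758.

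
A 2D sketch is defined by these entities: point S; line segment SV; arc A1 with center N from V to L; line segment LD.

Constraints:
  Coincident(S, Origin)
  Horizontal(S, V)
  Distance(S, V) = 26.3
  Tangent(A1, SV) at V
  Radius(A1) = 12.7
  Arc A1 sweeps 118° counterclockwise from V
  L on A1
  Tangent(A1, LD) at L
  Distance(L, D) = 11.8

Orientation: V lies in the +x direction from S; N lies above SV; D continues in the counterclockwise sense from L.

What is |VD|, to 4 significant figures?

29.63

S is at the origin; SV is horizontal with |SV| = 26.3 and V on the +x side, so V = (26.30, 0.000). Since A1 is tangent to SV there, NV ⟂ SV, so N = V + (0, 12.7) = (26.30, 12.70). On A1, V sits at bearing -90° from N; a 118° counterclockwise sweep puts L at bearing 28°, so L = N + 12.7·(cos 28°, sin 28°) = (37.51, 18.66). Since A1 is tangent to LD there, NL ⟂ LD, so LD runs along (−sin 28°, cos 28°); with |LD| = 11.8, D = (31.97, 29.08). Then |VD| = |D − V| = 29.63.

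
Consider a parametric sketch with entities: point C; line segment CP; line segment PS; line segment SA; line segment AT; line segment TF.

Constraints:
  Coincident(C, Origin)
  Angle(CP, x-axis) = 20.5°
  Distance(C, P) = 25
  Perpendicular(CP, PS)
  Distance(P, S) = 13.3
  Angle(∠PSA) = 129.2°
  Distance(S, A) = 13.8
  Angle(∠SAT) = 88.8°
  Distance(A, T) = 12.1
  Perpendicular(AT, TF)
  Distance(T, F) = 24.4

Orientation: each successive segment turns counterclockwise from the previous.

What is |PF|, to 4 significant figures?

2.757

C is at the origin; CP runs at 20.5° with length 25.0, so P = (23.42, 8.755). CP ⟂ PS, so PS runs at 110.5°; with |PS| = 13.3, S = (18.76, 21.21). ∠PSA = 129.2° gives SA at 161.3° from the x-axis; with |SA| = 13.8, A = (5.688, 25.64). ∠SAT = 88.8° gives AT at -107.5° from the x-axis; with |AT| = 12.1, T = (2.049, 14.10). AT is perpendicular to TF, so TF runs at -17.50°; with |TF| = 24.4, F = (25.32, 6.760). Then |PF| = |F − P| = 2.757.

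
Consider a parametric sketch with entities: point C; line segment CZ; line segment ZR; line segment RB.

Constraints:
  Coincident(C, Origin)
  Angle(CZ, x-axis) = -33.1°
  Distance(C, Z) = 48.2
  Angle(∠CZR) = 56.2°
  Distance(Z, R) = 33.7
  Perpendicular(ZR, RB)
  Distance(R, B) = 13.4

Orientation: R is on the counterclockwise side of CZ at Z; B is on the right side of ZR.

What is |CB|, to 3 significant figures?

53.9

C is at the origin; CZ runs at -33.1° with length 48.2, so Z = 48.2·(cos -33.1°, sin -33.1°) = (40.4, -26.3). ∠CZR = 56.2°, so ZR runs at -33.1° + (180° − 56.2°) = 90.7° from the x-axis; with |ZR| = 33.7, R = Z + 33.7·(cos 90.7°, sin 90.7°) = (40.0, 7.38). ZR ⟂ RB; with |RB| = 13.4 on the right of ZR, B = R + 13.4·(1.00, 0.0122) = (53.4, 7.54). Then |CB| = |B − C| = 53.9.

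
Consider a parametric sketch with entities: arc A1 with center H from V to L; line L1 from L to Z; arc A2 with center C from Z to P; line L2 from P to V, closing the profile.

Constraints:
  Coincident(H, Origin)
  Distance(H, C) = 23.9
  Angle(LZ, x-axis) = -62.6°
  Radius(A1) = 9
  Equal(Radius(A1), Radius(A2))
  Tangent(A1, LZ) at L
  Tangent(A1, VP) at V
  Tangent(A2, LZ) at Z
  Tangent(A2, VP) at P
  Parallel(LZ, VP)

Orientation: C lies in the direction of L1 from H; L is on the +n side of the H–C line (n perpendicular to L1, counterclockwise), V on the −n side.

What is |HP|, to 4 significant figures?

25.54

Tangency of A1 to both parallel lines with radius 9.0 puts L and V at H ± 9.0·n: L = (7.990, 4.142), V = (-7.990, -4.142). Equal radii place Z and P the same way about C: Z = C + 9.0·n = (18.99, -17.08), P = C − 9.0·n = (3.008, -25.36). Then |HP| = |P − H| = 25.54.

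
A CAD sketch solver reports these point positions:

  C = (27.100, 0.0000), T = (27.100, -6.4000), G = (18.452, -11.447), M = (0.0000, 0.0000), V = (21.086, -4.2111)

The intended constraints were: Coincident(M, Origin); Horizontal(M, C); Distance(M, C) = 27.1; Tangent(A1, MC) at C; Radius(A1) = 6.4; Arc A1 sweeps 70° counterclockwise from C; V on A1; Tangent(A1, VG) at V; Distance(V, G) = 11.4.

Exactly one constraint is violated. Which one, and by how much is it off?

Distance(V, G) = 11.4 — off by 3.70.

M = (0.00, 0.00) ✓; M.y = 0.00, C.y = 0.00 ✓; |MC| = 27.10 ✓; ∠(TC, CM) = 90.00° ✓; |TC| = 6.400 ✓; bearing(T→V) − bearing(T→C) = 70.00° ✓; |TV| = 6.400 ✓; ∠(TV, VG) = 90.00° ✓; |VG| = 7.700 ✗.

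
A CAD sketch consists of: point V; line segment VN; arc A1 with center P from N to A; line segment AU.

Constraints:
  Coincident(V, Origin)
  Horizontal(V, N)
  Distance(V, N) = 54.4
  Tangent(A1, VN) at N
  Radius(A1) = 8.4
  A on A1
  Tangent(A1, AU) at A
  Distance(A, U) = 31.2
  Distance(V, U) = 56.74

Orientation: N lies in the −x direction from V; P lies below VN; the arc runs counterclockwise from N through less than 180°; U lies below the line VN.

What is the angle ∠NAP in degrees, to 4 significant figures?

26.13°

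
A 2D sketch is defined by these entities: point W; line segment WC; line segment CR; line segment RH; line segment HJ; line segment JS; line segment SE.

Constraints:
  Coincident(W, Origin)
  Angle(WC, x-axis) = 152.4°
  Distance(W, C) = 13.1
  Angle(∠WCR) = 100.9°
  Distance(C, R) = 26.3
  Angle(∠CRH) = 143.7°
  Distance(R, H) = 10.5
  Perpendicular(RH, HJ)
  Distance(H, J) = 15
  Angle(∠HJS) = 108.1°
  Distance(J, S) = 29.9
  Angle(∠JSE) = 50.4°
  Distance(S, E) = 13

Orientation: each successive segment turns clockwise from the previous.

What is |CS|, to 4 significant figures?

9.314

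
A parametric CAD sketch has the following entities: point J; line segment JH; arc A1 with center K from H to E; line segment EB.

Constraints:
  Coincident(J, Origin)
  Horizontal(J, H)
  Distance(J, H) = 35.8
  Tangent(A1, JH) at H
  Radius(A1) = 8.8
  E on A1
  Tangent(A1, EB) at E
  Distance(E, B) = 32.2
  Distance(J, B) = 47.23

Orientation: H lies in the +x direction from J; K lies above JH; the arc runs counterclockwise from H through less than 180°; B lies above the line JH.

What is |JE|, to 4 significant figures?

45.19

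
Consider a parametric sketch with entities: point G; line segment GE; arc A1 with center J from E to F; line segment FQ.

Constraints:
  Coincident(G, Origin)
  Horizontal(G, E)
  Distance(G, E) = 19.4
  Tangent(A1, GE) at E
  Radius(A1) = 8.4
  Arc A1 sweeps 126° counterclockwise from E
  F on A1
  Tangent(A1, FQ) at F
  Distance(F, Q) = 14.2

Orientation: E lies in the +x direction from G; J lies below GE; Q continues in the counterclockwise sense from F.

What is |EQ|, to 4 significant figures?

24.87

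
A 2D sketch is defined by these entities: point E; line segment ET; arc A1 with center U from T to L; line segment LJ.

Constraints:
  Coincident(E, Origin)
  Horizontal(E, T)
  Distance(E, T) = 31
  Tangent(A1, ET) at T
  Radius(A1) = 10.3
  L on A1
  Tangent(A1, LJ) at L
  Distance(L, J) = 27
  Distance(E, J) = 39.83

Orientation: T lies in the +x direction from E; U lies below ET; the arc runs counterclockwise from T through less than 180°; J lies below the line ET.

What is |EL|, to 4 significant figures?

22.65

E is at the origin; E and T share the same y with |ET| = 31.0 and T on the +x side, so T = (31.00, 0.000). Since A1 is tangent to ET there, UT ⟂ ET, so U = T + (0, -10.3) = (31.00, -10.30). Since UL ⟂ LJ (tangency), |UJ| = √(10.3² + 27.0²) = 28.90 regardless of where L sits on A1. So J lies on both circle(E, 39.83) and circle(U, 28.90); the below-ET intersection is J = (17.43, -35.81). L is the foot of the tangent from J: L = (20.78, -9.022).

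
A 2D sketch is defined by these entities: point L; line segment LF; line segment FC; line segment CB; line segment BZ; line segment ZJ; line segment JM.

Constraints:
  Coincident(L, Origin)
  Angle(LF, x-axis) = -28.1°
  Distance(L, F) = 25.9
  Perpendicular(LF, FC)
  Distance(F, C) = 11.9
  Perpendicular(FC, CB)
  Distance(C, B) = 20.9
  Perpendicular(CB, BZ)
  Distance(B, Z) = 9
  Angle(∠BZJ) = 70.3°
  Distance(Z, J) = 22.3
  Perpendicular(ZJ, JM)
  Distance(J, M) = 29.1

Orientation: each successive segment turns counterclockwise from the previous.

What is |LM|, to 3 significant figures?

41.1

∠BZJ = 70.3° gives ZJ at -8.40° from the x-axis; with |ZJ| = 22.3, J = (27.8, -3.05). The perpendicularity gives JM at right angles to ZJ, so JM runs at 81.6°; with |JM| = 29.1, M = (32.1, 25.7). Then |LM| = |M − L| = 41.1.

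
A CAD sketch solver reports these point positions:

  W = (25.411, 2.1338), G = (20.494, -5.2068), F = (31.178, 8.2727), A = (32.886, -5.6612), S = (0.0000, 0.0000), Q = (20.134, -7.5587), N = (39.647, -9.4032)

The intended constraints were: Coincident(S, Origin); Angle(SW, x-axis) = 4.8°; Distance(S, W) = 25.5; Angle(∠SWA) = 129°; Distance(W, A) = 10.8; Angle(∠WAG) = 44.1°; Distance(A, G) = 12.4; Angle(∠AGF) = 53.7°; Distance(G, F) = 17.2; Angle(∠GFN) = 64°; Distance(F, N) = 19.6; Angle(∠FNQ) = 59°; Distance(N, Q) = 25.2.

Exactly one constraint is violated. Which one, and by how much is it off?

Distance(N, Q) = 25.2 — off by 5.60.

S = (0.00, 0.00) ✓; SW at 4.800° ✓; |SW| = 25.50 ✓; ∠SWA = 129.0° ✓; |WA| = 10.80 ✓; ∠WAG = 44.10° ✓; |AG| = 12.40 ✓; ∠AGF = 53.70° ✓; |GF| = 17.20 ✓; ∠GFN = 64.00° ✓; |FN| = 19.60 ✓; ∠FNQ = 59.00° ✓; |NQ| = 19.60 ✗.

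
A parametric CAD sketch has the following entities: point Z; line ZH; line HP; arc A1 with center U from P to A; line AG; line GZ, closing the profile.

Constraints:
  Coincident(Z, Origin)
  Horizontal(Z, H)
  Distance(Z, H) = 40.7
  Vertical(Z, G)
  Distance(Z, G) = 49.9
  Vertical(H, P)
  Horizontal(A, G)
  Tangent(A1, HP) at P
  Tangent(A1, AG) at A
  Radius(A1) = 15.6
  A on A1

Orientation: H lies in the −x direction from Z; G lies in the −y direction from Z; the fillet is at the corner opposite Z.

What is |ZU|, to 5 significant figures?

42.503

Z is at the origin; Z and H share the same y with |ZH| = 40.7 and H on the −x side, so H = (-40.700, 0.0000). Z and G share the same x with |ZG| = 49.9 and G on the −y side, so G = (0.0000, -49.900). The virtual corner opposite Z is at (-40.700, -49.900). Since A1 is tangent to HP there, UP ⟂ HP and A1 meets AG tangentially, so UA is at right angles to AG, with radius 15.6, so the center U sits 15.6 in from both sides at U = (-25.100, -34.300). Then |ZU| = |U − Z| = 42.503.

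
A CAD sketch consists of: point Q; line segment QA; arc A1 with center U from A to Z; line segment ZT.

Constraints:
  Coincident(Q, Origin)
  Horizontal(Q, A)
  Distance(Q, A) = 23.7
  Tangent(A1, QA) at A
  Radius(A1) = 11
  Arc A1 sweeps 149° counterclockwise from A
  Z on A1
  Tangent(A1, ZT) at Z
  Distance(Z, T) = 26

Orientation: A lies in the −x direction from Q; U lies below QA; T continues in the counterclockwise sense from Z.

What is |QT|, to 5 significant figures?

34.553

Q is at the origin; Q and A share the same y with |QA| = 23.7 and A on the −x side, so A = (-23.700, 0.0000). Since A1 is tangent to QA there, UA ⟂ QA, so U = A + (0, -11) = (-23.700, -11.000). On A1, A sits at bearing 90° from U; a 149° counterclockwise sweep puts Z at bearing 239°, so Z = U + 11.0·(cos 239°, sin 239°) = (-29.365, -20.429). Since A1 is tangent to ZT there, UZ ⟂ ZT, so ZT runs along (−sin 239°, cos 239°); with |ZT| = 26.0, T = (-7.0791, -33.820). Then |QT| = |T − Q| = 34.553.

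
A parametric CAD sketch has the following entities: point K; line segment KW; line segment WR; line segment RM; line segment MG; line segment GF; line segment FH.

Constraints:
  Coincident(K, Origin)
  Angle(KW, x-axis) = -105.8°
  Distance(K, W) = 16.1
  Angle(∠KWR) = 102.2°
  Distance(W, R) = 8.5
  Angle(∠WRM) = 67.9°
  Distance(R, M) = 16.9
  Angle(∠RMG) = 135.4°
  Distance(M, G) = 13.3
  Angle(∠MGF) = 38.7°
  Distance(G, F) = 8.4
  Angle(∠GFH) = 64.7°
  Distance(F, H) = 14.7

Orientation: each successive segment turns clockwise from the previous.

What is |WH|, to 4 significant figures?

25.43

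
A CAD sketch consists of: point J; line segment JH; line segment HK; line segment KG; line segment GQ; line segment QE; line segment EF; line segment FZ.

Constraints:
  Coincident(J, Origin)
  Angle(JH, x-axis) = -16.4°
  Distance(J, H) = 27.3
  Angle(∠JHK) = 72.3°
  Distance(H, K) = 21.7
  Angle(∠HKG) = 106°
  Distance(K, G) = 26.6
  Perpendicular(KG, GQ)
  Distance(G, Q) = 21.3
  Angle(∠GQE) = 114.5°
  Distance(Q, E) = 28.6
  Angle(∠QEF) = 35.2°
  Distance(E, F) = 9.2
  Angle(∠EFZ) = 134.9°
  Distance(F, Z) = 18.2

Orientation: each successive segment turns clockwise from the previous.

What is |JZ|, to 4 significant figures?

1.629

∠QEF = 35.2° gives EF at -138.4° from the x-axis; with |EF| = 9.2, F = (16.90, -0.08696). ∠EFZ = 134.9° gives FZ at 176.5° from the x-axis; with |FZ| = 18.2, Z = (-1.267, 1.024). Then |JZ| = |Z − J| = 1.629.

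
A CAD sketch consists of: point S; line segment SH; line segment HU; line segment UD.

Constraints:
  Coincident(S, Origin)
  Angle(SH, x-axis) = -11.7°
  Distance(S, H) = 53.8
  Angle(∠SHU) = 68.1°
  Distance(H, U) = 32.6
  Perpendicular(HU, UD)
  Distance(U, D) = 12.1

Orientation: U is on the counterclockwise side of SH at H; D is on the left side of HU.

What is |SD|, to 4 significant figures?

39.84

S is at the origin; SH runs at -11.7° with length 53.8, so H = 53.8·(cos -11.7°, sin -11.7°) = (52.68, -10.91). ∠SHU = 68.1°, so HU runs at -11.7° + (180° − 68.1°) = 100.2° from the x-axis; with |HU| = 32.6, U = H + 32.6·(cos 100.2°, sin 100.2°) = (46.91, 21.17). HU ⟂ UD; with |UD| = 12.1 on the left of HU, D = U + 12.1·(-0.9842, -0.1771) = (35.00, 19.03). Then |SD| = |D − S| = 39.84.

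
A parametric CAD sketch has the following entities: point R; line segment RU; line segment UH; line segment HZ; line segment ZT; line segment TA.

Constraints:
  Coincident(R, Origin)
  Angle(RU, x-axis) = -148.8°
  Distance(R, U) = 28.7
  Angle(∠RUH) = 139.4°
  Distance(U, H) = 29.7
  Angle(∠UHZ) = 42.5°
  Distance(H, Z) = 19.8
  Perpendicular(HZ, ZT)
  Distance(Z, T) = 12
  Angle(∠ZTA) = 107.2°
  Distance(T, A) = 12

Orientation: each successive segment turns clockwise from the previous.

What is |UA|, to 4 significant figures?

14.29

The perpendicularity gives ZT at right angles to HZ, so ZT runs at -56.90°; with |ZT| = 12.0, T = (-30.71, -9.256). ∠ZTA = 107.2° gives TA at -129.7° from the x-axis; with |TA| = 12.0, A = (-38.38, -18.49). Then |UA| = |A − U| = 14.29.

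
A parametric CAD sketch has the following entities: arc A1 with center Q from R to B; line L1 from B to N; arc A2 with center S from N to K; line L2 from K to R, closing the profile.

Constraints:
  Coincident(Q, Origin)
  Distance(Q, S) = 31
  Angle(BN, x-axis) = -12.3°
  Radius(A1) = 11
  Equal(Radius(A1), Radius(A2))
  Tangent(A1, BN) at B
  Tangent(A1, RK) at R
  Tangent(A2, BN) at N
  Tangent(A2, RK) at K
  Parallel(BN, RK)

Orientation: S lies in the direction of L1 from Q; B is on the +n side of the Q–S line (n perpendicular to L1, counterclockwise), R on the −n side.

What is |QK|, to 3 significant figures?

32.9

The slot axis is L1's direction at -12.3°, so u = (cos -12.3°, sin -12.3°) = (0.977, -0.213) and n = (−sin -12.3°, cos -12.3°) = (0.213, 0.977). Q is at the origin and S lies 31.0 along u from Q, so S = 31.0·u = (30.3, -6.60). Tangency of A1 to both parallel lines with radius 11.0 puts B and R at Q ± 11.0·n: B = (2.34, 10.7), R = (-2.34, -10.7). Equal radii place N and K the same way about S: N = S + 11.0·n = (32.6, 4.14), K = S − 11.0·n = (27.9, -17.4). Then |QK| = |K − Q| = 32.9.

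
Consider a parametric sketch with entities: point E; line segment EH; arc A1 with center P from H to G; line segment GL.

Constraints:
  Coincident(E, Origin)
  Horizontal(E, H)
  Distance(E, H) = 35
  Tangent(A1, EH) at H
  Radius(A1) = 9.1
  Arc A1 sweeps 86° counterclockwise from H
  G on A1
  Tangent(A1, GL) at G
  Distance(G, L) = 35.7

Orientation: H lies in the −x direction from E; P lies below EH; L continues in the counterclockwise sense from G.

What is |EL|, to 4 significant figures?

64.12

On A1, H sits at bearing 90° from P; an 86° counterclockwise sweep puts G at bearing 176°, so G = P + 9.1·(cos 176°, sin 176°) = (-44.08, -8.465). Tangency of A1 to GL means the radius PG is perpendicular to GL, so GL runs along (−sin 176°, cos 176°); with |GL| = 35.7, L = (-46.57, -44.08). Then |EL| = |L − E| = 64.12.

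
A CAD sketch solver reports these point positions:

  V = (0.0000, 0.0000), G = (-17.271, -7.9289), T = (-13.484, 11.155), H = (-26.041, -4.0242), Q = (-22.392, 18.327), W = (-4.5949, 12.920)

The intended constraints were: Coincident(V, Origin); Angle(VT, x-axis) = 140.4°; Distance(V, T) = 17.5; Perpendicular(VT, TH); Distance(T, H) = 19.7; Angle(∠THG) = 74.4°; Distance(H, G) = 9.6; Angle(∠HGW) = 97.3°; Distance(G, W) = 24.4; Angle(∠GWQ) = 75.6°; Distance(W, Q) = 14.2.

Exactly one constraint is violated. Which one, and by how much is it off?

Distance(W, Q) = 14.2 — off by 4.40.

V = (0.00, 0.00) ✓; VT at 140.4° ✓; |VT| = 17.50 ✓; ∠(VT, TH) = 90.00° ✓; |TH| = 19.70 ✓; ∠THG = 74.40° ✓; |HG| = 9.600 ✓; ∠HGW = 97.30° ✓; |GW| = 24.40 ✓; ∠GWQ = 75.60° ✓; |WQ| = 18.60 ✗.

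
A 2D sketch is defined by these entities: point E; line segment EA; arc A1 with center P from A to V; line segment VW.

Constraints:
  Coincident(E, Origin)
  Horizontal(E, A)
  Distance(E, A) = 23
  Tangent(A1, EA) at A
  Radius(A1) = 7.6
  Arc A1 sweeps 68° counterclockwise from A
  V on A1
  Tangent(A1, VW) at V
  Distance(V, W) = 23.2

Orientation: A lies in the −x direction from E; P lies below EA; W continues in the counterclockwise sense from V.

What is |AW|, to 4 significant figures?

30.62

E is at the origin; EA is horizontal with |EA| = 23.0 and A on the −x side, so A = (-23.00, 0.000). Tangency of A1 to EA means the radius PA is perpendicular to EA, so P = A + (0, -7.6) = (-23.00, -7.600). On A1, A sits at bearing 90° from P; a 68° counterclockwise sweep puts V at bearing 158°, so V = P + 7.6·(cos 158°, sin 158°) = (-30.05, -4.753). A1 meets VW tangentially, so PV is at right angles to VW, so VW runs along (−sin 158°, cos 158°); with |VW| = 23.2, W = (-38.74, -26.26). Then |AW| = |W − A| = 30.62.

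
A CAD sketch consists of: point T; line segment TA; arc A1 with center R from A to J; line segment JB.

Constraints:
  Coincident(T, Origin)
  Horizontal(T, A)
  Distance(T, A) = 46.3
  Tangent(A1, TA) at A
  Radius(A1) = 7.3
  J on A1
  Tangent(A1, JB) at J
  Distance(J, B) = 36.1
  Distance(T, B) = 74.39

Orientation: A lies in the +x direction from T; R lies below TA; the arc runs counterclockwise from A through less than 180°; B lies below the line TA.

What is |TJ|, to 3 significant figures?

42.2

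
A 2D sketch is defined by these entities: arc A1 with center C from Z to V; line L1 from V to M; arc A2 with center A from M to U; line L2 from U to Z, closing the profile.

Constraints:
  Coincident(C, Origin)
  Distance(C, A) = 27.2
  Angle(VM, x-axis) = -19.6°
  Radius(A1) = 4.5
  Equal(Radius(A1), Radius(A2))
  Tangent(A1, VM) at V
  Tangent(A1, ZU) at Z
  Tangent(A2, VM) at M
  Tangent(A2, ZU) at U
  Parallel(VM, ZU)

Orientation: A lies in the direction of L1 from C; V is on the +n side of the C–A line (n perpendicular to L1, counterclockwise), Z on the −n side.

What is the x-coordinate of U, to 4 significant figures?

24.11

Tangency of A1 to both parallel lines with radius 4.5 puts V and Z at C ± 4.5·n: V = (1.510, 4.239), Z = (-1.510, -4.239). Equal radii place M and U the same way about A: M = A + 4.5·n = (27.13, -4.885), U = A − 4.5·n = (24.11, -13.36). So U.x = 24.11.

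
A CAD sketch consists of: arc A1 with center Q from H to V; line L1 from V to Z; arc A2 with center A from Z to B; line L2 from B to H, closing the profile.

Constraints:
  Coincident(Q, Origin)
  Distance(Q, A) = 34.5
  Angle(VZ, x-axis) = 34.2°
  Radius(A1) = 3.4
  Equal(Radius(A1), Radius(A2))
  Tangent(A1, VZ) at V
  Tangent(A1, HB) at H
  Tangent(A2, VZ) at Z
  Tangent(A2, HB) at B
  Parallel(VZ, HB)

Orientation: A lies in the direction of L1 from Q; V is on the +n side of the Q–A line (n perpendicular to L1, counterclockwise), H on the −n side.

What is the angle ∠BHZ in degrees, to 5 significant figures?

11.150°

The slot axis is L1's direction at 34.2°, so u = (cos 34.2°, sin 34.2°) = (0.82708, 0.56208) and n = (−sin 34.2°, cos 34.2°) = (-0.56208, 0.82708). Q is at the origin and A lies 34.5 along u from Q, so A = 34.5·u = (28.534, 19.392). Tangency of A1 to both parallel lines with radius 3.4 puts V and H at Q ± 3.4·n: V = (-1.9111, 2.8121), H = (1.9111, -2.8121). Equal radii place Z and B the same way about A: Z = A + 3.4·n = (26.623, 22.204), B = A − 3.4·n = (30.445, 16.580). Then cos ∠BHZ = HB·HZ / (|HB||HZ|), giving 11.150°.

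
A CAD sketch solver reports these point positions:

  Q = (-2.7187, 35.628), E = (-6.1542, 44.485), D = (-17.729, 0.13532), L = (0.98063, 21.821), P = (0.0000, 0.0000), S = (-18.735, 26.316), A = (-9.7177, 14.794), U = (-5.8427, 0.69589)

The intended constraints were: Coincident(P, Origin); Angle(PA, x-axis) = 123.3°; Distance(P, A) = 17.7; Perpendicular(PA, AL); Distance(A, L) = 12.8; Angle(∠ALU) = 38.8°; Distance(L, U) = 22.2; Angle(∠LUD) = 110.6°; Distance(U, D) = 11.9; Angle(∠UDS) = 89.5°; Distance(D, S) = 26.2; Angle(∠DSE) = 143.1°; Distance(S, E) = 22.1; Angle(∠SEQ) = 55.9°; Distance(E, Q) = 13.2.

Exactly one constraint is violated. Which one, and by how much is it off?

Distance(E, Q) = 13.2 — off by 3.70.

P = (0.00, 0.00) ✓; PA at 123.3° ✓; |PA| = 17.70 ✓; ∠(PA, AL) = 90.00° ✓; |AL| = 12.80 ✓; ∠ALU = 38.80° ✓; |LU| = 22.20 ✓; ∠LUD = 110.6° ✓; |UD| = 11.90 ✓; ∠UDS = 89.50° ✓; |DS| = 26.20 ✓; ∠DSE = 143.1° ✓; |SE| = 22.10 ✓; ∠SEQ = 55.90° ✓; |EQ| = 9.500 ✗.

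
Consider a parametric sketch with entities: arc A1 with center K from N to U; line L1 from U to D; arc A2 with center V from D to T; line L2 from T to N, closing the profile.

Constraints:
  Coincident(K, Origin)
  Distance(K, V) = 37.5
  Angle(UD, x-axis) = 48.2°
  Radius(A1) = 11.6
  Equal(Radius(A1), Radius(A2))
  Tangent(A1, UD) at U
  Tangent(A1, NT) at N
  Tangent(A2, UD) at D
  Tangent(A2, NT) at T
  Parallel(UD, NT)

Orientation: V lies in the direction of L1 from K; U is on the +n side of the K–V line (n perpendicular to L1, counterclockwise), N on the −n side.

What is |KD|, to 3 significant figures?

39.3

The slot axis is L1's direction at 48.2°, so u = (cos 48.2°, sin 48.2°) = (0.667, 0.745) and n = (−sin 48.2°, cos 48.2°) = (-0.745, 0.667). K is at the origin and V lies 37.5 along u from K, so V = 37.5·u = (25.0, 28.0). Tangency of A1 to both parallel lines with radius 11.6 puts U and N at K ± 11.6·n: U = (-8.65, 7.73), N = (8.65, -7.73). Equal radii place D and T the same way about V: D = V + 11.6·n = (16.3, 35.7), T = V − 11.6·n = (33.6, 20.2). Then |KD| = |D − K| = 39.3.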